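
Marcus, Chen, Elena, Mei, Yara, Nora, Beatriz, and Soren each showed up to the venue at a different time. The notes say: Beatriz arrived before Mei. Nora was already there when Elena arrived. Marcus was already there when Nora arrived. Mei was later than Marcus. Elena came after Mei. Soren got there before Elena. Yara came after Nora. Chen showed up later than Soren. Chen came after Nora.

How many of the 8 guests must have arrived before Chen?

Directly stated before Chen: Nora and Soren.
Marcus reaches Chen via Marcus → Nora → Chen.
That's Marcus, Nora, and Soren — 3 in all.

3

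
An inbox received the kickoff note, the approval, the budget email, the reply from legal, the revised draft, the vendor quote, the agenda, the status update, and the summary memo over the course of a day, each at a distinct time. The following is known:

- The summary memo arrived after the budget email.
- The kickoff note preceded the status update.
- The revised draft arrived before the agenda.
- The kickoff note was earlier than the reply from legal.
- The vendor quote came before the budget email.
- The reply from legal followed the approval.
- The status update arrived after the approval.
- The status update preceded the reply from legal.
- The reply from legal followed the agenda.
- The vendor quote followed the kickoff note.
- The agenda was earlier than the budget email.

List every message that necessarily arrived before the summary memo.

Directly stated before the summary memo: the budget email.
The agenda reaches the summary memo via the agenda → the budget email → the summary memo.
The kickoff note reaches the summary memo via the kickoff note → the vendor quote → the budget email → the summary memo.
The revised draft reaches the summary memo via the revised draft → the agenda → the budget email → the summary memo.
Likewise the vendor quote reaches the summary memo by chaining the stated constraints.
No chain forces the reply from legal (or any of the others) ahead of the summary memo.

the agenda, the budget email, the kickoff note, the revised draft, the vendor quote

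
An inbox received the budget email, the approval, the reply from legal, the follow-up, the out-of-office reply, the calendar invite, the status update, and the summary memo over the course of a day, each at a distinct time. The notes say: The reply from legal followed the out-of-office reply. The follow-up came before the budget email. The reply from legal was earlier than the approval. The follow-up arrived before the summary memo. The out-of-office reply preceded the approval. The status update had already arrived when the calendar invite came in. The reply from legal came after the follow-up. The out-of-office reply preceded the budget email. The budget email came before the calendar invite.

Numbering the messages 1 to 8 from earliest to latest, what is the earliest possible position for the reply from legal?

3

The follow-up and the out-of-office reply must both come before the reply from legal — 2 forced predecessors.
Nothing else is forced ahead of the reply from legal, so its earliest slot is position 2 + 1 = 3.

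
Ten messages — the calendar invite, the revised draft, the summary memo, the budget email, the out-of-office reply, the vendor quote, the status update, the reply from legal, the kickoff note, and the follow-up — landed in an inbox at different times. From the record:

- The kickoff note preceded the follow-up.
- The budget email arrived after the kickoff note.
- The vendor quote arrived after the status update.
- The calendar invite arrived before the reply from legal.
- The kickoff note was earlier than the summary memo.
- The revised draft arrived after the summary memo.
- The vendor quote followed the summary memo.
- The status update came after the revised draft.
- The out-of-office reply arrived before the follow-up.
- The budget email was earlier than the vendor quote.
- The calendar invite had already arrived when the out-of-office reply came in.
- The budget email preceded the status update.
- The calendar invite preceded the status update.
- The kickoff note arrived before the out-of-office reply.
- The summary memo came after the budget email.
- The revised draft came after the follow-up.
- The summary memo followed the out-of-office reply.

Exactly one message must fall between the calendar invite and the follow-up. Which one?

the out-of-office reply

Tracing the constraints gives the calendar invite → the out-of-office reply → the follow-up, so the out-of-office reply sits after the calendar invite and before the follow-up.
No other message is forced both after the calendar invite and before the follow-up.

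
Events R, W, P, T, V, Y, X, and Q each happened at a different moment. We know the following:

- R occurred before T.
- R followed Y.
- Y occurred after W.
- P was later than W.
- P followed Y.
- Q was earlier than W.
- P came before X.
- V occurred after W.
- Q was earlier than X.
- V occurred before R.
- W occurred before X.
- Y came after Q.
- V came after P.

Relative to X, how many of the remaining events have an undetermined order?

3

Forced before X: P, Q, W, and Y.
That leaves R, T, and V with no forced order relative to X — 3.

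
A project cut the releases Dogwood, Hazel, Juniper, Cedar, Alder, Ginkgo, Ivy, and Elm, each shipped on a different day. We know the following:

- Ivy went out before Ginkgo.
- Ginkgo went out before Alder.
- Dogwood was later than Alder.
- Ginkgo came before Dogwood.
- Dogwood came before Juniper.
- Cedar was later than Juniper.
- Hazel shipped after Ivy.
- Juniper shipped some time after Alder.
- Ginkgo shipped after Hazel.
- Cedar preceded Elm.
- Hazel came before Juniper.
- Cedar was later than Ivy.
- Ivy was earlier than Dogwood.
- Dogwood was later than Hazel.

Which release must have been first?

Ivy

Ivy has a chain of constraints placing it before every other release, so Ivy must be first.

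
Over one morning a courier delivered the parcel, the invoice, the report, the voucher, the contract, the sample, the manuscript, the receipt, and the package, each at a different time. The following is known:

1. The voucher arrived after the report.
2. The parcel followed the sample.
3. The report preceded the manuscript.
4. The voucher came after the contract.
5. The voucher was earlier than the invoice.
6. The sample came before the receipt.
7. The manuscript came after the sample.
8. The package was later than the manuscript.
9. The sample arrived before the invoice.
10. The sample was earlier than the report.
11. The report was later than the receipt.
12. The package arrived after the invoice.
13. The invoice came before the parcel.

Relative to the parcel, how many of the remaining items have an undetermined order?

Forced before the parcel: the contract, the invoice, the receipt, the report, the sample, and the voucher.
That leaves the manuscript and the package with no forced order relative to the parcel — 2.

2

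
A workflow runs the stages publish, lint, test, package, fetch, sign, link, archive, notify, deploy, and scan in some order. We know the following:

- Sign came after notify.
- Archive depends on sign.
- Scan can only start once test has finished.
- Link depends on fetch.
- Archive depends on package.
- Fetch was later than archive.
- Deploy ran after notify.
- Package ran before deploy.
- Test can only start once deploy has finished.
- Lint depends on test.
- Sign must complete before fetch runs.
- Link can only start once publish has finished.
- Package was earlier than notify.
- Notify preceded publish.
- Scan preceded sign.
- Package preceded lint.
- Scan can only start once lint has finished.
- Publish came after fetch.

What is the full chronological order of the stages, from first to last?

package, notify, deploy, test, lint, scan, sign, archive, fetch, publish, link

The constraints fix every adjacent pair, so only one ordering works:
package → notify → deploy → test → lint → scan → sign → archive → fetch → publish → link.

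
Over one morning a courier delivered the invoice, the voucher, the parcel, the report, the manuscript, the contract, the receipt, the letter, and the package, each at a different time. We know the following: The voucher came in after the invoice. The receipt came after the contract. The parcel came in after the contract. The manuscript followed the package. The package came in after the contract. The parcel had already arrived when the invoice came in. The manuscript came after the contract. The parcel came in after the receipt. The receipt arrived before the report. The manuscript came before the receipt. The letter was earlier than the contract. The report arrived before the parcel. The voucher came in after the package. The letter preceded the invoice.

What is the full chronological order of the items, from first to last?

the letter, the contract, the package, the manuscript, the receipt, the report, the parcel, the invoice, the voucher

The constraints fix every adjacent pair, so only one ordering works:
the letter → the contract → the package → the manuscript → the receipt → the report → the parcel → the invoice → the voucher.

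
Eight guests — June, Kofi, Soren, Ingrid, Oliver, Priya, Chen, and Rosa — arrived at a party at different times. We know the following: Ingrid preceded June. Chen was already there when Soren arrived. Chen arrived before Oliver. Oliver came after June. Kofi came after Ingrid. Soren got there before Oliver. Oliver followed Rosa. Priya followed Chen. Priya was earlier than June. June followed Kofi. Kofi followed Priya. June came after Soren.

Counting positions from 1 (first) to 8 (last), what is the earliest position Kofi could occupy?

4

Chen, Ingrid, and Priya must all come before Kofi — 3 forced predecessors.
Nothing else is forced ahead of Kofi, so their earliest slot is position 3 + 1 = 4.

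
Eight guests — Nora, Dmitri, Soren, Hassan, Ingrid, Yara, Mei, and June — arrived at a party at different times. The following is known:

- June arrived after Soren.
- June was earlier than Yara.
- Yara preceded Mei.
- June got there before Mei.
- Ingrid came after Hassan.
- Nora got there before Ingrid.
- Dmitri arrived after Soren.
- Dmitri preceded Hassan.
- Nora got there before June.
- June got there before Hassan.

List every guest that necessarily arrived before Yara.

June, Nora, Soren

Directly stated before Yara: June.
Nora reaches Yara via Nora → June → Yara.
Soren reaches Yara via Soren → June → Yara.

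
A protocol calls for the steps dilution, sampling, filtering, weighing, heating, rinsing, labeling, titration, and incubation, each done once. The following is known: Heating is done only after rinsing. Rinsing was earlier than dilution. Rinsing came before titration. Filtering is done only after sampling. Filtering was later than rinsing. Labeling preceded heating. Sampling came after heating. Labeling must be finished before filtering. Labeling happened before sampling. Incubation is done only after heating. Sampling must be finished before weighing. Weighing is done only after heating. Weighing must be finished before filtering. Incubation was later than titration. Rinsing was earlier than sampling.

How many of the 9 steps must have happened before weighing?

4

Directly stated before weighing: heating and sampling.
Labeling reaches weighing via labeling → heating → weighing.
Rinsing reaches weighing via rinsing → heating → weighing.
That's heating, labeling, rinsing, and sampling — 4 in all.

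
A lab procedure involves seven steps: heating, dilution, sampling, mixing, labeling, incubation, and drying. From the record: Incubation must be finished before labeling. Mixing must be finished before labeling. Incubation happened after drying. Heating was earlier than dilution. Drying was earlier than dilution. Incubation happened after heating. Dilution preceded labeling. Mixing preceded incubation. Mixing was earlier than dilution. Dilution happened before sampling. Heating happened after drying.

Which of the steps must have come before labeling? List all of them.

Directly stated before labeling: dilution, incubation, and mixing.
Drying reaches labeling via drying → dilution → labeling.
Heating reaches labeling via heating → incubation → labeling.
No chain forces sampling ahead of labeling.

dilution, drying, heating, incubation, mixing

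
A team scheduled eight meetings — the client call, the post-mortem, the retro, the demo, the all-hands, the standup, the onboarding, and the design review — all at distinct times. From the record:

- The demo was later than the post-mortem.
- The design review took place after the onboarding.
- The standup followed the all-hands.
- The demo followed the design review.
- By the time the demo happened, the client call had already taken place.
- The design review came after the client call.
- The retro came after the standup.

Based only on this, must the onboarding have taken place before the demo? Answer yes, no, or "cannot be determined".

yes

Chain the constraints: the onboarding → the design review → the demo. Each link is directly stated, so the onboarding comes before the demo.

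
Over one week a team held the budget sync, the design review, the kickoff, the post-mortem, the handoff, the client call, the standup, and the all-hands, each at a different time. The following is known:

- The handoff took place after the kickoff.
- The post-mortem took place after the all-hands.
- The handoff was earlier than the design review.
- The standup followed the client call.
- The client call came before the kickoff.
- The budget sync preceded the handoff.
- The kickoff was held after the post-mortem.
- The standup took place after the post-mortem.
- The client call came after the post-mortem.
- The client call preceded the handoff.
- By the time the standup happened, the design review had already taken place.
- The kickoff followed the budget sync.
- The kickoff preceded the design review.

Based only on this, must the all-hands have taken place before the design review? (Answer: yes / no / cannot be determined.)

yes

Chain the constraints: the all-hands → the post-mortem → the kickoff → the design review. Each link is directly stated, so the all-hands comes before the design review.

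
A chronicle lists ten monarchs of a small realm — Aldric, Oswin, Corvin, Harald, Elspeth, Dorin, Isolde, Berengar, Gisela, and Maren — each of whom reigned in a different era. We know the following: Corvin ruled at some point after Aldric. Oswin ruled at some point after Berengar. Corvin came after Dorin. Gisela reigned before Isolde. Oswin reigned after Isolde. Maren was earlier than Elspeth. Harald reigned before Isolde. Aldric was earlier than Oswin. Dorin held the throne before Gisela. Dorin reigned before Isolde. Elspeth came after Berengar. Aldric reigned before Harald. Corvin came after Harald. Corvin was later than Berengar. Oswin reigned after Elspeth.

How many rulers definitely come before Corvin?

4

Directly stated before Corvin: Aldric, Berengar, Dorin, and Harald.
That's Aldric, Berengar, Dorin, and Harald — 4 in all.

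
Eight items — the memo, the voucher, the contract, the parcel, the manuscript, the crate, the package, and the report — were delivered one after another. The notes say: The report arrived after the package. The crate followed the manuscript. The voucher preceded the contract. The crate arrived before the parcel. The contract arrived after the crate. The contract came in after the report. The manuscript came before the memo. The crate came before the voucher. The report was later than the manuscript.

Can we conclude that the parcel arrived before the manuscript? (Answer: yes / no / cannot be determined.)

no

Tracing the constraints gives the manuscript → the crate → the parcel, so the manuscript must come before the parcel.
That means the parcel cannot be before the manuscript.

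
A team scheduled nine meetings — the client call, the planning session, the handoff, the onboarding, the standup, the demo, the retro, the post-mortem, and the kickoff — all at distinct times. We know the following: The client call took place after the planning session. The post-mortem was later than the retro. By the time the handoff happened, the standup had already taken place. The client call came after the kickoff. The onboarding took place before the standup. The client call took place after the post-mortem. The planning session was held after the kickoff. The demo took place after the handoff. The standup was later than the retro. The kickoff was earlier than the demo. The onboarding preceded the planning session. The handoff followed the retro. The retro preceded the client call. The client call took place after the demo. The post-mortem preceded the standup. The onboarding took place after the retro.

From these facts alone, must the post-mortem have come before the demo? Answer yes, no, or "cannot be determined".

yes

Chain the constraints: the post-mortem → the standup → the handoff → the demo. Each link is directly stated, so the post-mortem comes before the demo.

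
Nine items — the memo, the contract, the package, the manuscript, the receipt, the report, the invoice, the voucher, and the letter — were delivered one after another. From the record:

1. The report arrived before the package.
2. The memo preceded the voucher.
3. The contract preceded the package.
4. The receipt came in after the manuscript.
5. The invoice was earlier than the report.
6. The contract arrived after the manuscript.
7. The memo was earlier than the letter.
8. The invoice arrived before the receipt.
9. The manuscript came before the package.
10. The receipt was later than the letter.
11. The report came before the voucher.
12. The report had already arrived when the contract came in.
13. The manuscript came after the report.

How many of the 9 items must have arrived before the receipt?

Directly stated before the receipt: the invoice, the letter, and the manuscript.
The memo reaches the receipt via the memo → the letter → the receipt.
The report reaches the receipt via the report → the manuscript → the receipt.
No chain forces the voucher (or any of the others) ahead of the receipt.
That's the invoice, the letter, the manuscript, the memo, and the report — 5 in all.

5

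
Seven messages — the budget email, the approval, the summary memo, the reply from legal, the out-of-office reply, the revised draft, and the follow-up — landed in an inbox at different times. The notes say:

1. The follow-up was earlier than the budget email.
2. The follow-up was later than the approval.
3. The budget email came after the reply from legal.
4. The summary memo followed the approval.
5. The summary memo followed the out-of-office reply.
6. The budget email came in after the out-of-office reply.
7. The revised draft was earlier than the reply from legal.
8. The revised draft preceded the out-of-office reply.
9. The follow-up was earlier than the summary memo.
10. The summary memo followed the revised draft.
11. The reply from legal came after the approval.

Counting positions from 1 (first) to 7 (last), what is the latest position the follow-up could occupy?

The follow-up must come before the budget email and the summary memo — 2 messages forced after it.
Everything else can be placed before the follow-up in some valid order, so the follow-up can sit as late as position 7 − 2 = 5.

5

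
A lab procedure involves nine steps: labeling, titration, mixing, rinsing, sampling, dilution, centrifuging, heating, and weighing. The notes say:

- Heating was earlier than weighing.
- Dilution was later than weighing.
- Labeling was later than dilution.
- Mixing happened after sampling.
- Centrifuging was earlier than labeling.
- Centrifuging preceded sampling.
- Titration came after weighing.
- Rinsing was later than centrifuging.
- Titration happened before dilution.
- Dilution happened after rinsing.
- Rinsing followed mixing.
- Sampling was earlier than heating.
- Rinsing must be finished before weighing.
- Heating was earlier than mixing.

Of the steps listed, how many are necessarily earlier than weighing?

Directly stated before weighing: heating and rinsing.
Centrifuging reaches weighing via centrifuging → rinsing → weighing.
Mixing reaches weighing via mixing → rinsing → weighing.
Sampling reaches weighing via sampling → heating → weighing.
No chain forces labeling (or any of the others) ahead of weighing.
That's centrifuging, heating, mixing, rinsing, and sampling — 5 in all.

5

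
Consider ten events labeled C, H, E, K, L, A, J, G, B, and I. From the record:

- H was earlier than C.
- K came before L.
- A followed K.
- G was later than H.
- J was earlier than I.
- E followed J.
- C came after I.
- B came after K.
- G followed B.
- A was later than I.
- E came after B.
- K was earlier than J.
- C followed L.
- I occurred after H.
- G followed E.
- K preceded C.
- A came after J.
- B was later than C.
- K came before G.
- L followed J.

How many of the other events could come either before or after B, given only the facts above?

1

Forced before B: C, H, I, J, K, and L; forced after B: E and G.
That leaves A with no forced order relative to B — 1.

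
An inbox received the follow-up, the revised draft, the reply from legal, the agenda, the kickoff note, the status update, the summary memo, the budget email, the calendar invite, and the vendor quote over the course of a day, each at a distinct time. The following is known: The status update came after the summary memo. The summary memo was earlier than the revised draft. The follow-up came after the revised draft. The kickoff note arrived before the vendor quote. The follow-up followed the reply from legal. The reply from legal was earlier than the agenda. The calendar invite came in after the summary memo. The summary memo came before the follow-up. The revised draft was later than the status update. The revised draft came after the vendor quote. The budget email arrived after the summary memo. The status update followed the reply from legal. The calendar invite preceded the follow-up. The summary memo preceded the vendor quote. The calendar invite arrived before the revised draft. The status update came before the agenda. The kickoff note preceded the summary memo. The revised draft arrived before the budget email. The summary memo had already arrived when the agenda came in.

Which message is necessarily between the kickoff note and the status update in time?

the summary memo

Tracing the constraints gives the kickoff note → the summary memo → the status update, so the summary memo sits after the kickoff note and before the status update.
No other message is forced both after the kickoff note and before the status update.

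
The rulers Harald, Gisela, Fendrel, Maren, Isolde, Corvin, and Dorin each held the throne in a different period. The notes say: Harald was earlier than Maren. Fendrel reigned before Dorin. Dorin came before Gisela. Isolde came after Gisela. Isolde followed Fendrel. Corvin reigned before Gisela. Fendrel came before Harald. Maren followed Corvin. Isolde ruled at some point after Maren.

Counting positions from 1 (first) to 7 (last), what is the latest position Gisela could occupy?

Gisela must come before Isolde — 1 ruler forced after them.
Everything else can be placed before Gisela in some valid order, so Gisela can sit as late as position 7 − 1 = 6.

6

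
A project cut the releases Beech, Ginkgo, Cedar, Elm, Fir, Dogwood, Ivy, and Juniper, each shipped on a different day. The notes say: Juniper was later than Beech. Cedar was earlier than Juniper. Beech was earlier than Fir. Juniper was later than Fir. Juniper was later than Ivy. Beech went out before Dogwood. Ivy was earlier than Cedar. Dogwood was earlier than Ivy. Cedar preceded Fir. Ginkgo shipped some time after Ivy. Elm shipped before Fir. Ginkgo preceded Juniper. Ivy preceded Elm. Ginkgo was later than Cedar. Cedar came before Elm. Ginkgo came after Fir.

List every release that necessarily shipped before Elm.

Directly stated before Elm: Cedar and Ivy.
Beech reaches Elm via Beech → Dogwood → Ivy → Elm.
Dogwood reaches Elm via Dogwood → Ivy → Elm.
No chain forces Juniper (or any of the others) ahead of Elm.

Beech, Cedar, Dogwood, Ivy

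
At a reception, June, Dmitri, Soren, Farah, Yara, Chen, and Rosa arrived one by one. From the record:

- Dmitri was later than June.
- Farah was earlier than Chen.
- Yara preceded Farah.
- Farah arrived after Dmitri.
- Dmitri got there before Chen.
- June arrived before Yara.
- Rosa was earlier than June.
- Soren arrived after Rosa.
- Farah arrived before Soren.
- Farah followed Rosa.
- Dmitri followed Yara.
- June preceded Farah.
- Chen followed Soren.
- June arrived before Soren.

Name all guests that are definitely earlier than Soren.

Dmitri, Farah, June, Rosa, Yara

Directly stated before Soren: Farah, June, and Rosa.
Dmitri reaches Soren via Dmitri → Farah → Soren.
Yara reaches Soren via Yara → Farah → Soren.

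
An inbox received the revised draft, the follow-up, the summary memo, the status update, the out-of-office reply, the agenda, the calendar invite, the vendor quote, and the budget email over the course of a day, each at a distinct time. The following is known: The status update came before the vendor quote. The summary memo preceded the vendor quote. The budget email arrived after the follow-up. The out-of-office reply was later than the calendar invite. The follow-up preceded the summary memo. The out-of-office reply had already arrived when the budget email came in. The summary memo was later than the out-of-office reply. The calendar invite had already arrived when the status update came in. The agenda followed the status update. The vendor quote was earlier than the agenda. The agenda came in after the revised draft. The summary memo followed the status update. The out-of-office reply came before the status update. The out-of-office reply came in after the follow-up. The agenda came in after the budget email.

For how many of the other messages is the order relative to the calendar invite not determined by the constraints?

2

Forced after the calendar invite: the agenda, the budget email, the out-of-office reply, the status update, the summary memo, and the vendor quote.
That leaves the follow-up and the revised draft with no forced order relative to the calendar invite — 2.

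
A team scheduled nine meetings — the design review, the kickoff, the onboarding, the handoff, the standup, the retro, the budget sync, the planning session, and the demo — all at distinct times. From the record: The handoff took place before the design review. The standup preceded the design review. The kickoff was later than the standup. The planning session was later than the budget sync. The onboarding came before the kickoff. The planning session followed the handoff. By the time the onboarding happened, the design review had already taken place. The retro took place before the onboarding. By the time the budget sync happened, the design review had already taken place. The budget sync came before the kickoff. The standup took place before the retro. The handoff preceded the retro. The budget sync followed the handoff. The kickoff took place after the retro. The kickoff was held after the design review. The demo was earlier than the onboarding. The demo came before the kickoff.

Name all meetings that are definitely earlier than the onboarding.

the demo, the design review, the handoff, the retro, the standup

Directly stated before the onboarding: the demo, the design review, and the retro.
The handoff reaches the onboarding via the handoff → the design review → the onboarding.
The standup reaches the onboarding via the standup → the retro → the onboarding.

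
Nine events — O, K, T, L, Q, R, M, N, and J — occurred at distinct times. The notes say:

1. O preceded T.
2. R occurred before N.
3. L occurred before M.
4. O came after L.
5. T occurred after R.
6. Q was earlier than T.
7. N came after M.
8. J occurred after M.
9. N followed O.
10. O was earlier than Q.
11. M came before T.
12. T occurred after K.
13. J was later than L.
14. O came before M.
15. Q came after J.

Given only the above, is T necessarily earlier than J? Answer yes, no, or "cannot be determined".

Tracing the constraints gives J → Q → T, so J must come before T.
That means T cannot be before J.

no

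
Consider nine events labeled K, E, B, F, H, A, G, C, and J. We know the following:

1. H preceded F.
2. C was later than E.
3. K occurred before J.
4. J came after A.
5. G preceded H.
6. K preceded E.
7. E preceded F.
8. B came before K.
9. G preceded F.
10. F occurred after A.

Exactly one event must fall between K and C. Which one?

Tracing the constraints gives K → E → C, so E sits after K and before C.
No other event is forced both after K and before C.

E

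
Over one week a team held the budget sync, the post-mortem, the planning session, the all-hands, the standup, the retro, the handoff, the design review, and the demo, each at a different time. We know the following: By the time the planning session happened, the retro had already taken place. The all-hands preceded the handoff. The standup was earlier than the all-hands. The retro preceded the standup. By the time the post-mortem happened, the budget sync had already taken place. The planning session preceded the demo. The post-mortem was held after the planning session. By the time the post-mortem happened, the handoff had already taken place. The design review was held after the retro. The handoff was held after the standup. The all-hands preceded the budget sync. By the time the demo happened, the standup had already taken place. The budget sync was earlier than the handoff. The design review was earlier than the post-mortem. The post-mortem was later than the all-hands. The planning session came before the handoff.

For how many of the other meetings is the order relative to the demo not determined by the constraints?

Forced before the demo: the planning session, the retro, and the standup.
That leaves the all-hands, the budget sync, the design review, the handoff, and the post-mortem with no forced order relative to the demo — 5.

5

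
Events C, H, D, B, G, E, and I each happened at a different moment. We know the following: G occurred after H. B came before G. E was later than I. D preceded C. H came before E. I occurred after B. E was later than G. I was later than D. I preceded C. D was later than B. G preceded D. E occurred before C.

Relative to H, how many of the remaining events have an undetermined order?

1

Forced after H: C, D, E, G, and I.
That leaves B with no forced order relative to H — 1.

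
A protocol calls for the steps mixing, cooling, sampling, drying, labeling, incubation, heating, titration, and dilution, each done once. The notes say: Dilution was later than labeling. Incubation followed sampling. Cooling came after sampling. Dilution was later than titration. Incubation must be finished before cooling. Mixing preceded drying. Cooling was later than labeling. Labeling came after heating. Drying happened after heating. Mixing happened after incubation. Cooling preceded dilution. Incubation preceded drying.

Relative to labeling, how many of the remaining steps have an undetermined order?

5

Forced before labeling: heating; forced after labeling: cooling and dilution.
That leaves drying, incubation, mixing, sampling, and titration with no forced order relative to labeling — 5.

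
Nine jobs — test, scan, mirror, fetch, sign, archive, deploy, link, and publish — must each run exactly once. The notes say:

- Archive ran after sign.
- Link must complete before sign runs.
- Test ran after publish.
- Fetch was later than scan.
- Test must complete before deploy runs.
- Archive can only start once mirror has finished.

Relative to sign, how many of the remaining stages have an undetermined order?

Forced before sign: link; forced after sign: archive.
That leaves deploy, fetch, mirror, publish, scan, and test with no forced order relative to sign — 6.

6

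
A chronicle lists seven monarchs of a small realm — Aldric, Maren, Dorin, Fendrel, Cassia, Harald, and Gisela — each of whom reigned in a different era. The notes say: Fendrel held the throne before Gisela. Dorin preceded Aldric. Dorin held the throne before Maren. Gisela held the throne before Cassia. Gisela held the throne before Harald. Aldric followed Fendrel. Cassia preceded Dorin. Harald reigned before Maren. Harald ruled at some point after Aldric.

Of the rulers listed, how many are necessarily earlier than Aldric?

Directly stated before Aldric: Dorin and Fendrel.
Cassia reaches Aldric via Cassia → Dorin → Aldric.
Gisela reaches Aldric via Gisela → Cassia → Dorin → Aldric.
No chain forces Maren (or any of the others) ahead of Aldric.
That's Cassia, Dorin, Fendrel, and Gisela — 4 in all.

4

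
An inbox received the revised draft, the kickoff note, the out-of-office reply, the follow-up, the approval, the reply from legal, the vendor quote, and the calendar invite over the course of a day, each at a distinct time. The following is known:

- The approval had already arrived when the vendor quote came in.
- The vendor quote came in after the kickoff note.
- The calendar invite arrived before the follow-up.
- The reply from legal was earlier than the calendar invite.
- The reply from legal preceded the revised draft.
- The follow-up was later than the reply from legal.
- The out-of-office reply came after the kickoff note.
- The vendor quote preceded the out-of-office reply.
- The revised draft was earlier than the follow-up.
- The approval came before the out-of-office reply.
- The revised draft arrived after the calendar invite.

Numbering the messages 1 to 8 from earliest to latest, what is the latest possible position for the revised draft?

The revised draft must come before the follow-up — 1 message forced after it.
Everything else can be placed before the revised draft in some valid order, so the revised draft can sit as late as position 8 − 1 = 7.

7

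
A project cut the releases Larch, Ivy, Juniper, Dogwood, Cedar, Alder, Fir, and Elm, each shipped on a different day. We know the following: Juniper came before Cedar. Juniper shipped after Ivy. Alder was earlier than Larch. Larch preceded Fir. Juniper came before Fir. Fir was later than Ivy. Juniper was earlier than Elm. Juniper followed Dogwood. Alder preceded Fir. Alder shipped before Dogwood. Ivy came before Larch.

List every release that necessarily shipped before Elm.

Alder, Dogwood, Ivy, Juniper

Directly stated before Elm: Juniper.
Alder reaches Elm via Alder → Dogwood → Juniper → Elm.
Dogwood reaches Elm via Dogwood → Juniper → Elm.
Ivy reaches Elm via Ivy → Juniper → Elm.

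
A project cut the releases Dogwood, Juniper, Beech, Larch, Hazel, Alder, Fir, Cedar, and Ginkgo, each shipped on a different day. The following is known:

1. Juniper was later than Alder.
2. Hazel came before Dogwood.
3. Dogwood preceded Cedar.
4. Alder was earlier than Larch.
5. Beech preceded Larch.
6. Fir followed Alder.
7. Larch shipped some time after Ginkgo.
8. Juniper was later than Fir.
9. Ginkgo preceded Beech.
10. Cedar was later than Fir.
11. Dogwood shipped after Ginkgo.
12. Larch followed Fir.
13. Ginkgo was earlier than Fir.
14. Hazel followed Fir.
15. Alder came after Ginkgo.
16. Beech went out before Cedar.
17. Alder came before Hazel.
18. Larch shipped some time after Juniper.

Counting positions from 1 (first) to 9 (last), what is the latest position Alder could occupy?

3

Alder must come before Cedar, Dogwood, Fir, Hazel, Juniper, and Larch — 6 releases forced after it.
Everything else can be placed before Alder in some valid order, so Alder can sit as late as position 9 − 6 = 3.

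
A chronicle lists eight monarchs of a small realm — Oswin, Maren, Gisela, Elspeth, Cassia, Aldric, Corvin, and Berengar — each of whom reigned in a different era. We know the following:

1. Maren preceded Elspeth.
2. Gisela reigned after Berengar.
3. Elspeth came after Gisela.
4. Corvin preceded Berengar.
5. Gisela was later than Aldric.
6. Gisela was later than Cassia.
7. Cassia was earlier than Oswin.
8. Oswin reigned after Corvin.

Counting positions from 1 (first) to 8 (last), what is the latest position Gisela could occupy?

Gisela must come before Elspeth — 1 ruler forced after them.
Everything else can be placed before Gisela in some valid order, so Gisela can sit as late as position 8 − 1 = 7.

7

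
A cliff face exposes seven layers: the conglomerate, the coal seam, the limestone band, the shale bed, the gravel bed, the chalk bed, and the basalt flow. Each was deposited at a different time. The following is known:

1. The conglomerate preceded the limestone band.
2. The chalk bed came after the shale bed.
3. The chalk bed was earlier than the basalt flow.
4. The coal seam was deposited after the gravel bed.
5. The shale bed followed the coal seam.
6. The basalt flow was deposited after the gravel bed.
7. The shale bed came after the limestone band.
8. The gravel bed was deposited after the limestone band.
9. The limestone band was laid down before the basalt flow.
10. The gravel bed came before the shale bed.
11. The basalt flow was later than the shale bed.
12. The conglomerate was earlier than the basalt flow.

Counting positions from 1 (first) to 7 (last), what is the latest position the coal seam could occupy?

4

The coal seam must come before the basalt flow, the chalk bed, and the shale bed — 3 layers forced after it.
Everything else can be placed before the coal seam in some valid order, so the coal seam can sit as late as position 7 − 3 = 4.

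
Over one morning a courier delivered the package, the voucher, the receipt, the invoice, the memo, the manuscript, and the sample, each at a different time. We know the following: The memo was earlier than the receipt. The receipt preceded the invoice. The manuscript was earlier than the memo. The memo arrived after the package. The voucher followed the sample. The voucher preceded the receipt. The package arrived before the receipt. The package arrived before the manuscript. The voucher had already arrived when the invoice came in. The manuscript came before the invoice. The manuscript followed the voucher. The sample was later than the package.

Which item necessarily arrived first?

The package has a chain of constraints placing it before every other item, so the package must be first.

the package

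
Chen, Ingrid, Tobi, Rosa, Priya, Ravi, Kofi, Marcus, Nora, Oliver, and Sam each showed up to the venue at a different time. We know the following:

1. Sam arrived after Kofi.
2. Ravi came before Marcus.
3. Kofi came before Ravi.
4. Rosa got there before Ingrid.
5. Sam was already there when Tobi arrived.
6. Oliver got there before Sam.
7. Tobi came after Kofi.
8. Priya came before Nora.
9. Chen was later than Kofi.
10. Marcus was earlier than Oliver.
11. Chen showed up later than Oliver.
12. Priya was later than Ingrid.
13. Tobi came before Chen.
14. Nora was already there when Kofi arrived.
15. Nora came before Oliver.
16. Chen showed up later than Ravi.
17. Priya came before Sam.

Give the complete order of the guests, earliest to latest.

The constraints fix every adjacent pair, so only one ordering works:
Rosa → Ingrid → Priya → Nora → Kofi → Ravi → Marcus → Oliver → Sam → Tobi → Chen.

Rosa, Ingrid, Priya, Nora, Kofi, Ravi, Marcus, Oliver, Sam, Tobi, Chen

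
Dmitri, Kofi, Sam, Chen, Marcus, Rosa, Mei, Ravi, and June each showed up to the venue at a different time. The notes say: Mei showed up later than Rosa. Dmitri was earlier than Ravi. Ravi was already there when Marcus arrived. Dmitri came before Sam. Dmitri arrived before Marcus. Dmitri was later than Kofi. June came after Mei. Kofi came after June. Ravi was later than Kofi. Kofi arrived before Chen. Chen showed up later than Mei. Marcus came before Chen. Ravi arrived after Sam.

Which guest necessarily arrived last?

Every other guest has a chain of constraints placing them before Chen, so Chen is last.

Chen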